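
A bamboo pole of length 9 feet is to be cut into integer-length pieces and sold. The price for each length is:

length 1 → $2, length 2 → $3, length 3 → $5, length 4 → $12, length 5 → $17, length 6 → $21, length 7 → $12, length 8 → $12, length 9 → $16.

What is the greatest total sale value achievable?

Consider every possible first cut. r[k] is the best of p[i]+r[k−i] over all sellable i≤k.
r[1] = 2
r[2] = max(2+2, 3+0) = 4
r[3] = max(2+4, 3+2, 5+0) = 6
r[4] = max(2+6, 3+4, 5+2, 12+0) = 12
r[5] = max(2+12, 3+6, 5+4, 12+2, 17+0) = 17
r[6] = max(2+17, 3+12, 5+6, 12+4, 17+2, 21+0) = 21
r[7] = max(2+21, 3+17, 5+12, …, 21+2, 12+0) = 23
r[8] = max(2+23, 3+21, 5+17, …, 12+2, 12+0) = 25
r[9] = max(2+25, 3+23, 5+21, …, 12+2, 16+0) = 29
One optimal cutting: 5 + 4 → $17 + $12 = $29.

29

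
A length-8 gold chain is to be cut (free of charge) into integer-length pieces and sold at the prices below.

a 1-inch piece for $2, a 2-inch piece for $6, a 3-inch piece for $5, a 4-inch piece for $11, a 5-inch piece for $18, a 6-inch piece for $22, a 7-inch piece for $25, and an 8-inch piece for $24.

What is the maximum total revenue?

28

Consider every possible first cut. best[k] is the best of p[i]+best[k−i] over all sellable i≤k.
best[1] = 2
best[2] = max(2+2, 6+0) = 6
best[3] = max(2+6, 6+2, 5+0) = 8
best[4] = max(2+8, 6+6, 5+2, 11+0) = 12
best[5] = max(2+12, 6+8, 5+6, 11+2, 18+0) = 18
best[6] = max(2+18, 6+12, 5+8, 11+6, 18+2, 22+0) = 22
best[7] = max(2+22, 6+18, 5+12, …, 22+2, 25+0) = 25
best[8] = max(2+25, 6+22, 5+18, …, 25+2, 24+0) = 28
One optimal cutting: 6 + 2 → $22 + $6 = $28.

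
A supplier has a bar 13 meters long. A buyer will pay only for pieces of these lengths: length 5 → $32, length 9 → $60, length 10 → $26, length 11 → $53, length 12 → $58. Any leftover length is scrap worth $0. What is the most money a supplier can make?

Consider every possible first cut. best[k] is the best of p[i]+best[k−i] over all sellable i≤k.
best[1] = 0
best[2] = 0
best[3] = 0
best[4] = 0
best[5] = 32
best[6] = 32
best[7] = 32
best[8] = 32
best[9] = max(32+0, 60+0) = 60
best[10] = max(32+32, 60+0, 26+0) = 64
best[11] = max(32+32, 60+0, 26+0, 53+0) = 64
best[12] = max(32+32, 60+0, 26+0, 53+0, 58+0) = 64
best[13] = max(32+32, 60+0, 26+0, 53+0, 58+0) = 64
One optimal cutting: pieces 5 + 5 with 3 meters of scrap → $64.

64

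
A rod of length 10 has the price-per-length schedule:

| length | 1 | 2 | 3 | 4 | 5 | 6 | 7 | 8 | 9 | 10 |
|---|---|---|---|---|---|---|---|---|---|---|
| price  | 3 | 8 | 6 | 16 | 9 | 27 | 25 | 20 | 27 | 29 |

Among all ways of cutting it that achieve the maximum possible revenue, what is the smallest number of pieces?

Let r[k] be the best obtainable value from length k. For each k, try every first piece i and keep the best of price[i] + r[k−i].
r[1] = 3
r[2] = max(3+3, 8+0) = 8
r[3] = max(3+8, 8+3, 6+0) = 11
r[4] = max(3+11, 8+8, 6+3, 16+0) = 16
r[5] = max(3+16, 8+11, 6+8, 16+3, 9+0) = 19
r[6] = max(3+19, 8+16, 6+11, 16+8, 9+3, 27+0) = 27
r[7] = max(3+27, 8+19, 6+16, …, 27+3, 25+0) = 30
r[8] = max(3+30, 8+27, 6+19, …, 25+3, 20+0) = 35
r[9] = max(3+35, 8+30, 6+27, …, 20+3, 27+0) = 38
r[10] = max(3+38, 8+35, 6+30, …, 27+3, 29+0) = 43
Maximum revenue is €43.
Now minimize piece count subject to staying optimal: for each k, pieces[k] = 1 + min over i with p[i]+r[k−i]=r[k] of pieces[k−i].
pieces[7] = 2
pieces[8] = 2
pieces[9] = 3
pieces[10] = 2

2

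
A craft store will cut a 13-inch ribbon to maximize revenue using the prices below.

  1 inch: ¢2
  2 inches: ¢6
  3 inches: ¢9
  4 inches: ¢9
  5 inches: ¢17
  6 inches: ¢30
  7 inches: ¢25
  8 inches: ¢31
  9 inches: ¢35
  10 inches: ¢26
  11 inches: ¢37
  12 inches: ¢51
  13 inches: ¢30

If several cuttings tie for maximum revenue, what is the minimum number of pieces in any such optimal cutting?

Consider every possible first cut. r[k] is the best of p[i]+r[k−i] over all sellable i≤k.
r[1] = 2
r[2] = 6
r[3] = 9
r[4] = 12  (first piece 2, then r[2]=6)
r[5] = 17
r[6] = 30
r[7] = 32  (first piece 1, then r[6]=30)
r[8] = 36  (first piece 2, then r[6]=30)
r[9] = 39  (first piece 3, then r[6]=30)
r[10] = 42  (first piece 2, then r[8]=36)
r[11] = 47  (first piece 5, then r[6]=30)
r[12] = 60  (first piece 6, then r[6]=30)
r[13] = 62  (first piece 1, then r[12]=60)
Maximum revenue is ¢62.
Now minimize piece count subject to staying optimal: for each k, pieces[k] = 1 + min over i with p[i]+r[k−i]=r[k] of pieces[k−i].
pieces[10] = 3
pieces[11] = 2
pieces[12] = 2
pieces[13] = 3

3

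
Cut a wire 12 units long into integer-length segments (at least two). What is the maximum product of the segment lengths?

81

Let prod[k] be the best product for length k (with at least one cut). For each first piece i, the rest contributes max(k−i, prod[k−i]).
prod[2] = 1*max(1,0) = 1*1 = 1
prod[3] = max(1*2, 2*1) = 2
prod[4] = max(1*3, 2*2, 3*1) = 4
prod[5] = max(1*4, 2*3, 3*2, 4*1) = 6
prod[6] = max(1*6, 2*4, 3*3, 4*2, 5*1) = 9
prod[7] = max(1*9, 2*6, 3*4, 4*3, 5*2, 6*1) = 12
prod[8] = max(1*12, 2*9, 3*6, …, 6*2, 7*1) = 18
prod[9] = max(1*18, 2*12, 3*9, …, 7*2, 8*1) = 27
prod[10] = max(1*27, 2*18, 3*12, …, 8*2, 9*1) = 36
prod[11] = max(1*36, 2*27, 3*18, …, 9*2, 10*1) = 54
prod[12] = max(1*54, 2*36, 3*27, …, 10*2, 11*1) = 81
One optimal split: 3 + 3 + 3 + 3; product 3*3*3*3 = 81.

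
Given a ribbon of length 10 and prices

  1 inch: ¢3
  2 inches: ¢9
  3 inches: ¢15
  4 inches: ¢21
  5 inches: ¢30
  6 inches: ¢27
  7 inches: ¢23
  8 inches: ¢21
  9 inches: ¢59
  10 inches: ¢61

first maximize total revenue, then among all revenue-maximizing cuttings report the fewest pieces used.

2

Build r[k] bottom-up: r[k] = max over allowed piece i of (p[i] + r[k−i]).
r[1] = 3
r[2] = max(3+3, 9+0) = 9
r[3] = max(3+9, 9+3, 15+0) = 15
r[4] = max(3+15, 9+9, 15+3, 21+0) = 21
r[5] = max(3+21, 9+15, 15+9, 21+3, 30+0) = 30
r[6] = max(3+30, 9+21, 15+15, 21+9, 30+3, 27+0) = 33
r[7] = max(3+33, 9+30, 15+21, …, 27+3, 23+0) = 39
r[8] = max(3+39, 9+33, 15+30, …, 23+3, 21+0) = 45
r[9] = max(3+45, 9+39, 15+33, …, 21+3, 59+0) = 59
r[10] = max(3+59, 9+45, 15+39, …, 59+3, 61+0) = 62
Maximum revenue is ¢62.
Now minimize piece count subject to staying optimal: for each k, pieces[k] = 1 + min over i with p[i]+r[k−i]=r[k] of pieces[k−i].
pieces[7] = 2
pieces[8] = 2
pieces[9] = 1
pieces[10] = 2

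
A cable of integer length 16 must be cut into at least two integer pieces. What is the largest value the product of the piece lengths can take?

Let P[k] be the best product for length k (with at least one cut). For each first piece i, the rest contributes max(k−i, P[k−i]).
P[2] = 1·max(1,0) = 1·1 = 1
P[3] = max(1·2, 2·1) = 2
P[4] = max(1·3, 2·2, 3·1) = 4
P[5] = max(1·4, 2·3, 3·2, 4·1) = 6
P[6] = max(1·6, 2·4, 3·3, 4·2, 5·1) = 9
P[7] = max(1·9, 2·6, 3·4, 4·3, 5·2, 6·1) = 12
P[8] = max(1·12, 2·9, 3·6, …, 6·2, 7·1) = 18
P[9] = max(1·18, 2·12, 3·9, …, 7·2, 8·1) = 27
P[10] = max(1·27, 2·18, 3·12, …, 8·2, 9·1) = 36
P[11] = max(1·36, 2·27, 3·18, …, 9·2, 10·1) = 54
P[12] = max(1·54, 2·36, 3·27, …, 10·2, 11·1) = 81
P[13] = max(1·81, 2·54, 3·36, …, 11·2, 12·1) = 108
P[14] = max(1·108, 2·81, 3·54, …, 12·2, 13·1) = 162
P[15] = max(1·162, 2·108, 3·81, …, 13·2, 14·1) = 243
P[16] = max(1·243, 2·162, 3·108, …, 14·2, 15·1) = 324
One optimal split: 3 + 3 + 3 + 3 + 2 + 2; product 3·3·3·3·2·2 = 324.

324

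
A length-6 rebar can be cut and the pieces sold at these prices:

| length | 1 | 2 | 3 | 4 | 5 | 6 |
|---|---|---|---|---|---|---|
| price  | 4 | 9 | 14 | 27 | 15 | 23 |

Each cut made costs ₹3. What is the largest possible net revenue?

33

Consider every possible first cut. net[k] is the best of p[i]+net[k−i] over all sellable i≤k, charging 3 whenever i<k.
net[1] = 4
net[2] = 9
net[3] = 14
net[4] = 27
net[5] = 28  (first piece 1, then net[4]=27)
net[6] = 33  (first piece 2, then net[4]=27)
One optimal plan: pieces 4 + 2 (1 cut) → ₹36 − ₹3 = ₹33.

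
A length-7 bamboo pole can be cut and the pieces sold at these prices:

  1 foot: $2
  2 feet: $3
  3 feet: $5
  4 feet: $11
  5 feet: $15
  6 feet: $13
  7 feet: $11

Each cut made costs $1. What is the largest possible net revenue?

17

Consider every possible first cut. net[k] is the best of p[i]+net[k−i] over all sellable i≤k, charging 1 whenever i<k.
net[1] = 2
net[2] = max(2+2-1, 3+0) = 3
net[3] = max(2+3-1, 3+2-1, 5+0) = 5
net[4] = max(2+5-1, 3+3-1, 5+2-1, 11+0) = 11
net[5] = max(2+11-1, 3+5-1, 5+3-1, 11+2-1, 15+0) = 15
net[6] = max(2+15-1, 3+11-1, 5+5-1, 11+3-1, 15+2-1, 13+0) = 16
net[7] = max(2+16-1, 3+15-1, 5+11-1, …, 13+2-1, 11+0) = 17
One optimal plan: pieces 5 + 1 + 1 (2 cuts) → $19 − $2 = $17.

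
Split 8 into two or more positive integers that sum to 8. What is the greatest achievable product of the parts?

18

Define prod[k] = max over 1≤i<k of i · max(k−i, prod[k−i]); the inner max lets the remainder stay uncut if that's better.
prod[2] = 1×max(1,0) = 1×1 = 1
prod[3] = max(1×2, 2×1) = 2
prod[4] = max(1×3, 2×2, 3×1) = 4
prod[5] = max(1×4, 2×3, 3×2, 4×1) = 6
prod[6] = max(1×6, 2×4, 3×3, 4×2, 5×1) = 9
prod[7] = max(1×9, 2×6, 3×4, 4×3, 5×2, 6×1) = 12
prod[8] = max(1×12, 2×9, 3×6, …, 6×2, 7×1) = 18
One optimal split: 3 + 3 + 2; product 3×3×2 = 18.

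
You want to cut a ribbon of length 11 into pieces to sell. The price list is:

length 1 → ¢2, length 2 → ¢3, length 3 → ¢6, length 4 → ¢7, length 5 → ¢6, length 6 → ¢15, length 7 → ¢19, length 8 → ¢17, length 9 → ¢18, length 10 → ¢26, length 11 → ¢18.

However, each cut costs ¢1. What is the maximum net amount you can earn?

27

Consider every possible first cut. r[k] is the best of p[i]+r[k−i] over all sellable i≤k, charging 1 whenever i<k.
r[1] = 2
r[2] = max(2+2-1, 3+0) = 3
r[3] = max(2+3-1, 3+2-1, 6+0) = 6
r[4] = max(2+6-1, 3+3-1, 6+2-1, 7+0) = 7
r[5] = max(2+7-1, 3+6-1, 6+3-1, 7+2-1, 6+0) = 8
r[6] = max(2+8-1, 3+7-1, 6+6-1, 7+3-1, 6+2-1, 15+0) = 15
r[7] = max(2+15-1, 3+8-1, 6+7-1, …, 15+2-1, 19+0) = 19
r[8] = max(2+19-1, 3+15-1, 6+8-1, …, 19+2-1, 17+0) = 20
r[9] = max(2+20-1, 3+19-1, 6+15-1, …, 17+2-1, 18+0) = 21
r[10] = max(2+21-1, 3+20-1, 6+19-1, …, 18+2-1, 26+0) = 26
r[11] = max(2+26-1, 3+21-1, 6+20-1, …, 26+2-1, 18+0) = 27
One optimal plan: pieces 10 + 1 (1 cut) → ¢28 − ¢1 = ¢27.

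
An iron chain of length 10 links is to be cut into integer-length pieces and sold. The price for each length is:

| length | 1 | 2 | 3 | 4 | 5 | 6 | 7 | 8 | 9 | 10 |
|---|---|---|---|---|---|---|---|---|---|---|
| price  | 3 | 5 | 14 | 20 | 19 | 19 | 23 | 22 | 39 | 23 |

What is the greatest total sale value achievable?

48

Build r[k] bottom-up: r[k] = max over allowed piece i of (p[i] + r[k−i]).
r[1] = 3
r[2] = max(3+3, 5+0) = 6
r[3] = max(3+6, 5+3, 14+0) = 14
r[4] = max(3+14, 5+6, 14+3, 20+0) = 20
r[5] = max(3+20, 5+14, 14+6, 20+3, 19+0) = 23
r[6] = max(3+23, 5+20, 14+14, 20+6, 19+3, 19+0) = 28
r[7] = max(3+28, 5+23, 14+20, …, 19+3, 23+0) = 34
r[8] = max(3+34, 5+28, 14+23, …, 23+3, 22+0) = 40
r[9] = max(3+40, 5+34, 14+28, …, 22+3, 39+0) = 43
r[10] = max(3+43, 5+40, 14+34, …, 39+3, 23+0) = 48
One optimal cutting: 4 + 3 + 3 → $20 + $14 + $14 = $48.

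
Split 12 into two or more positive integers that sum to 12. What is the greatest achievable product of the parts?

Let m[k] be the best product for length k (with at least one cut). For each first piece i, the rest contributes max(k−i, m[k−i]).
m[2] = 1×max(1,0) = 1×1 = 1
m[3] = max(1×2, 2×1) = 2
m[4] = max(1×3, 2×2, 3×1) = 4
m[5] = max(1×4, 2×3, 3×2, 4×1) = 6
m[6] = max(1×6, 2×4, 3×3, 4×2, 5×1) = 9
m[7] = max(1×9, 2×6, 3×4, 4×3, 5×2, 6×1) = 12
m[8] = max(1×12, 2×9, 3×6, …, 6×2, 7×1) = 18
m[9] = max(1×18, 2×12, 3×9, …, 7×2, 8×1) = 27
m[10] = max(1×27, 2×18, 3×12, …, 8×2, 9×1) = 36
m[11] = max(1×36, 2×27, 3×18, …, 9×2, 10×1) = 54
m[12] = max(1×54, 2×36, 3×27, …, 10×2, 11×1) = 81
One optimal split: 3 + 3 + 3 + 3; product 3×3×3×3 = 81.

81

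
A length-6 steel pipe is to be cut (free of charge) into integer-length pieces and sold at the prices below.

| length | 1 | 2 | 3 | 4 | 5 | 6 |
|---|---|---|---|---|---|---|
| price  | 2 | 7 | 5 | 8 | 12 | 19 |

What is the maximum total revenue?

21

Let v[k] be the best obtainable value from length k. For each k, try every first piece i and keep the best of price[i] + v[k−i].
v[1] = 2
v[2] = 7
v[3] = 9  (first piece 1, then v[2]=7)
v[4] = 14  (first piece 2, then v[2]=7)
v[5] = 16  (first piece 1, then v[4]=14)
v[6] = 21  (first piece 2, then v[4]=14)
One optimal cutting: 2 + 2 + 2 → $7 + $7 + $7 = $21.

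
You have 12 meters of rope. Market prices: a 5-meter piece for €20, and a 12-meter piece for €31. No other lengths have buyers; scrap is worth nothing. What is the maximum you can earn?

Let r[k] be the best obtainable value from length k. For each k, try every first piece i and keep the best of price[i] + r[k−i].
r[1] = 0
r[2] = 0
r[3] = 0
r[4] = 0
r[5] = 20
r[6] = 20
r[7] = 20
r[8] = 20
r[9] = 20
r[10] = 40  (first piece 5, then r[5]=20)
r[11] = 40
r[12] = 40
One optimal cutting: pieces 5 + 5 with 2 meters of scrap → €40.

40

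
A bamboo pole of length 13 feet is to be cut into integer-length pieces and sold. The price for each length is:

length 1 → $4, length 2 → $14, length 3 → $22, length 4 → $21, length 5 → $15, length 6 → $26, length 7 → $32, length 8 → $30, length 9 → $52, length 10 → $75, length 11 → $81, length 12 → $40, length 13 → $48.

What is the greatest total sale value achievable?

Let v[k] be the best obtainable value from length k. For each k, try every first piece i and keep the best of price[i] + v[k−i].
v[1] = 4
v[2] = 14
v[3] = 22
v[4] = 28  (first piece 2, then v[2]=14)
v[5] = 36  (first piece 2, then v[3]=22)
v[6] = 44  (first piece 3, then v[3]=22)
v[7] = 50  (first piece 2, then v[5]=36)
v[8] = 58  (first piece 2, then v[6]=44)
v[9] = 66  (first piece 3, then v[6]=44)
v[10] = 75
v[11] = 81
v[12] = 89  (first piece 2, then v[10]=75)
v[13] = 97  (first piece 3, then v[10]=75)
One optimal cutting: 10 + 3 → $75 + $22 = $97.

97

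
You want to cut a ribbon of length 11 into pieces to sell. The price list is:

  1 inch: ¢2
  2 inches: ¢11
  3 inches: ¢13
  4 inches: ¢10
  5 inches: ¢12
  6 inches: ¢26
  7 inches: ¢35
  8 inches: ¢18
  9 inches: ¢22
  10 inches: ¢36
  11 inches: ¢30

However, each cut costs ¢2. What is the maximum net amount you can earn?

Build r[k] bottom-up: r[k] = max over allowed piece i of (p[i] + r[k−i]) − 2 per cut.
r[1] = 2
r[2] = 11
r[3] = 13
r[4] = 20  (first piece 2, then r[2]=11)
r[5] = 22  (first piece 2, then r[3]=13)
r[6] = 29  (first piece 2, then r[4]=20)
r[7] = 35
r[8] = 38  (first piece 2, then r[6]=29)
r[9] = 44  (first piece 2, then r[7]=35)
r[10] = 47  (first piece 2, then r[8]=38)
r[11] = 53  (first piece 2, then r[9]=44)
One optimal plan: pieces 7 + 2 + 2 (2 cuts) → ¢57 − ¢4 = ¢53.

53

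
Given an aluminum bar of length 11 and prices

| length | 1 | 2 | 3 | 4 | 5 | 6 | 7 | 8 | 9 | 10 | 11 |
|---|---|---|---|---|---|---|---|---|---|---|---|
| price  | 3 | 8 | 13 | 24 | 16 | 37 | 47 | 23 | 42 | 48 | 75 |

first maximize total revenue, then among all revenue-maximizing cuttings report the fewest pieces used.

1

Build r[k] bottom-up: r[k] = max over allowed piece i of (p[i] + r[k−i]).
r[1] = 3
r[2] = max(3+3, 8+0) = 8
r[3] = max(3+8, 8+3, 13+0) = 13
r[4] = max(3+13, 8+8, 13+3, 24+0) = 24
r[5] = max(3+24, 8+13, 13+8, 24+3, 16+0) = 27
r[6] = max(3+27, 8+24, 13+13, 24+8, 16+3, 37+0) = 37
r[7] = max(3+37, 8+27, 13+24, …, 37+3, 47+0) = 47
r[8] = max(3+47, 8+37, 13+27, …, 47+3, 23+0) = 50
r[9] = max(3+50, 8+47, 13+37, …, 23+3, 42+0) = 55
r[10] = max(3+55, 8+50, 13+47, …, 42+3, 48+0) = 61
r[11] = max(3+61, 8+55, 13+50, …, 48+3, 75+0) = 75
Maximum revenue is $75.
Now minimize piece count subject to staying optimal: for each k, pieces[k] = 1 + min over i with p[i]+r[k−i]=r[k] of pieces[k−i].
pieces[8] = 2
pieces[9] = 2
pieces[10] = 2
pieces[11] = 1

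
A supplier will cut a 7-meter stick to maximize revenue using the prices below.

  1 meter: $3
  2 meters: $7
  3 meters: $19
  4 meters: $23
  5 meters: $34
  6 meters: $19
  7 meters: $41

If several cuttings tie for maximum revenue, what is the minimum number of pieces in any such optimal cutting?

2

Consider every possible first cut. r[k] is the best of p[i]+r[k−i] over all sellable i≤k.
r[1] = 3
r[2] = 7
r[3] = 19
r[4] = 23
r[5] = 34
r[6] = 38  (first piece 3, then r[3]=19)
r[7] = 42  (first piece 3, then r[4]=23)
Maximum revenue is $42.
Now minimize piece count subject to staying optimal: for each k, pieces[k] = 1 + min over i with p[i]+r[k−i]=r[k] of pieces[k−i].
pieces[4] = 1
pieces[5] = 1
pieces[6] = 2
pieces[7] = 2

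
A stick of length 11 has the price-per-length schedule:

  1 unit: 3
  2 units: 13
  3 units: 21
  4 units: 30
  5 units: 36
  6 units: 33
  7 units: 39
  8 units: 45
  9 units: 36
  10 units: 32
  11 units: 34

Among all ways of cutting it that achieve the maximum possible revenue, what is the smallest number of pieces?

3

Build r[k] bottom-up: r[k] = max over allowed piece i of (p[i] + r[k−i]).
r[1] = 3
r[2] = max(3+3, 13+0) = 13
r[3] = max(3+13, 13+3, 21+0) = 21
r[4] = max(3+21, 13+13, 21+3, 30+0) = 30
r[5] = max(3+30, 13+21, 21+13, 30+3, 36+0) = 36
r[6] = max(3+36, 13+30, 21+21, 30+13, 36+3, 33+0) = 43
r[7] = max(3+43, 13+36, 21+30, …, 33+3, 39+0) = 51
r[8] = max(3+51, 13+43, 21+36, …, 39+3, 45+0) = 60
r[9] = max(3+60, 13+51, 21+43, …, 45+3, 36+0) = 66
r[10] = max(3+66, 13+60, 21+51, …, 36+3, 32+0) = 73
r[11] = max(3+73, 13+66, 21+60, …, 32+3, 34+0) = 81
Maximum revenue is 81.
Now minimize piece count subject to staying optimal: for each k, pieces[k] = 1 + min over i with p[i]+r[k−i]=r[k] of pieces[k−i].
pieces[8] = 2
pieces[9] = 2
pieces[10] = 3
pieces[11] = 3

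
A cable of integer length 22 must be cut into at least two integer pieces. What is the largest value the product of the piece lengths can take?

2916

Let P[k] be the best product for length k (with at least one cut). For each first piece i, the rest contributes max(k−i, P[k−i]).
P[2] = 1*max(1,0) = 1*1 = 1
P[3] = max(1*2, 2*1) = 2
P[4] = max(1*3, 2*2, 3*1) = 4
P[5] = max(1*4, 2*3, 3*2, 4*1) = 6
P[6] = max(1*6, 2*4, 3*3, 4*2, 5*1) = 9
P[7] = max(1*9, 2*6, 3*4, 4*3, 5*2, 6*1) = 12
P[8] = max(1*12, 2*9, 3*6, …, 6*2, 7*1) = 18
P[9] = max(1*18, 2*12, 3*9, …, 7*2, 8*1) = 27
P[10] = max(1*27, 2*18, 3*12, …, 8*2, 9*1) = 36
P[11] = max(1*36, 2*27, 3*18, …, 9*2, 10*1) = 54
P[12] = max(1*54, 2*36, 3*27, …, 10*2, 11*1) = 81
P[13] = max(1*81, 2*54, 3*36, …, 11*2, 12*1) = 108
P[14] = max(1*108, 2*81, 3*54, …, 12*2, 13*1) = 162
P[15] = max(1*162, 2*108, 3*81, …, 13*2, 14*1) = 243
P[16] = max(1*243, 2*162, 3*108, …, 14*2, 15*1) = 324
P[17] = max(1*324, 2*243, 3*162, …, 15*2, 16*1) = 486
P[18] = max(1*486, 2*324, 3*243, …, 16*2, 17*1) = 729
P[19] = max(1*729, 2*486, 3*324, …, 17*2, 18*1) = 972
P[20] = max(1*972, 2*729, 3*486, …, 18*2, 19*1) = 1458
P[21] = max(1*1458, 2*972, 3*729, …, 19*2, 20*1) = 2187
P[22] = max(1*2187, 2*1458, 3*972, …, 20*2, 21*1) = 2916
One optimal split: 3 + 3 + 3 + 3 + 3 + 3 + 2 + 2; product 3*3*3*3*3*3*2*2 = 2916.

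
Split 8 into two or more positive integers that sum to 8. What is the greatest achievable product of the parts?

Define g[k] = max over 1≤i<k of i · max(k−i, g[k−i]); the inner max lets the remainder stay uncut if that's better.
g[2] = 1*max(1,0) = 1*1 = 1
g[3] = 1*max(2,1) = 1*2 = 2
g[4] = 2*max(2,1) = 2*2 = 4
g[5] = 2*max(3,2) = 2*3 = 6
g[6] = 3*max(3,2) = 3*3 = 9
g[7] = 2*max(5,6) = 2*6 = 12
g[8] = 2*max(6,9) = 2*9 = 18
One optimal split: 3 + 3 + 2; product 3*3*2 = 18.

18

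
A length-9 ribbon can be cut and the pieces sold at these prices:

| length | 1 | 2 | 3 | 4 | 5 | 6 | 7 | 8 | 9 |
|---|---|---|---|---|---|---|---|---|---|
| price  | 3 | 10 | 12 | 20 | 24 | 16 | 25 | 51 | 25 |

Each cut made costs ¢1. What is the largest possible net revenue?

Build v[k] bottom-up: v[k] = max over allowed piece i of (p[i] + v[k−i]) − 1 per cut.
v[1] = 3
v[2] = max(3+3-1, 10+0) = 10
v[3] = max(3+10-1, 10+3-1, 12+0) = 12
v[4] = max(3+12-1, 10+10-1, 12+3-1, 20+0) = 20
v[5] = max(3+20-1, 10+12-1, 12+10-1, 20+3-1, 24+0) = 24
v[6] = max(3+24-1, 10+20-1, 12+12-1, 20+10-1, 24+3-1, 16+0) = 29
v[7] = max(3+29-1, 10+24-1, 12+20-1, …, 16+3-1, 25+0) = 33
v[8] = max(3+33-1, 10+29-1, 12+24-1, …, 25+3-1, 51+0) = 51
v[9] = max(3+51-1, 10+33-1, 12+29-1, …, 51+3-1, 25+0) = 53
One optimal plan: pieces 8 + 1 (1 cut) → ¢54 − ¢1 = ¢53.

53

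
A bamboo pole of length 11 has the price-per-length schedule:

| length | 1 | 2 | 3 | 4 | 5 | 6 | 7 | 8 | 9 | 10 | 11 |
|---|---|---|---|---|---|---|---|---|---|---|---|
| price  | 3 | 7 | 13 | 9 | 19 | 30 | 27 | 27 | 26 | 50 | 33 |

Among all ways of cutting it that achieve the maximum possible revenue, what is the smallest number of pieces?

Consider every possible first cut. r[k] is the best of p[i]+r[k−i] over all sellable i≤k.
r[1] = 3
r[2] = max(3+3, 7+0) = 7
r[3] = max(3+7, 7+3, 13+0) = 13
r[4] = max(3+13, 7+7, 13+3, 9+0) = 16
r[5] = max(3+16, 7+13, 13+7, 9+3, 19+0) = 20
r[6] = max(3+20, 7+16, 13+13, 9+7, 19+3, 30+0) = 30
r[7] = max(3+30, 7+20, 13+16, …, 30+3, 27+0) = 33
r[8] = max(3+33, 7+30, 13+20, …, 27+3, 27+0) = 37
r[9] = max(3+37, 7+33, 13+30, …, 27+3, 26+0) = 43
r[10] = max(3+43, 7+37, 13+33, …, 26+3, 50+0) = 50
r[11] = max(3+50, 7+43, 13+37, …, 50+3, 33+0) = 53
Maximum revenue is $53.
Now minimize piece count subject to staying optimal: for each k, pieces[k] = 1 + min over i with p[i]+r[k−i]=r[k] of pieces[k−i].
pieces[8] = 2
pieces[9] = 2
pieces[10] = 1
pieces[11] = 2

2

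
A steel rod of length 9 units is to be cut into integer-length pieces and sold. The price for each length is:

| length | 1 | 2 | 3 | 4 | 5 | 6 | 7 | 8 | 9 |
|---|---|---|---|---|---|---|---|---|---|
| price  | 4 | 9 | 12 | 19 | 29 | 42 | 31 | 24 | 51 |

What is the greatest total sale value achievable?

55

Build best[k] bottom-up: best[k] = max over allowed piece i of (p[i] + best[k−i]).
best[1] = 4
best[2] = max(4+4, 9+0) = 9
best[3] = max(4+9, 9+4, 12+0) = 13
best[4] = max(4+13, 9+9, 12+4, 19+0) = 19
best[5] = max(4+19, 9+13, 12+9, 19+4, 29+0) = 29
best[6] = max(4+29, 9+19, 12+13, 19+9, 29+4, 42+0) = 42
best[7] = max(4+42, 9+29, 12+19, …, 42+4, 31+0) = 46
best[8] = max(4+46, 9+42, 12+29, …, 31+4, 24+0) = 51
best[9] = max(4+51, 9+46, 12+42, …, 24+4, 51+0) = 55
One optimal cutting: 6 + 2 + 1 → $42 + $9 + $4 = $55.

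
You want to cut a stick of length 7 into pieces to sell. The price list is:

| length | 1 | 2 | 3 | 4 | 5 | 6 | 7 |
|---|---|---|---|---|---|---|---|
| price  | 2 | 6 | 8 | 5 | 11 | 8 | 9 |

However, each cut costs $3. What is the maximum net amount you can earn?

Let net[k] be the best obtainable value from length k. For each k, try every first piece i and keep the best of price[i] + net[k−i] minus the 3 cut fee when i<k.
net[1] = 2
net[2] = max(2+2-3, 6+0) = 6
net[3] = max(2+6-3, 6+2-3, 8+0) = 8
net[4] = max(2+8-3, 6+6-3, 8+2-3, 5+0) = 9
net[5] = max(2+9-3, 6+8-3, 8+6-3, 5+2-3, 11+0) = 11
net[6] = max(2+11-3, 6+9-3, 8+8-3, 5+6-3, 11+2-3, 8+0) = 13
net[7] = max(2+13-3, 6+11-3, 8+9-3, …, 8+2-3, 9+0) = 14
One optimal plan: pieces 3 + 2 + 2 (2 cuts) → $20 − $6 = $14.

14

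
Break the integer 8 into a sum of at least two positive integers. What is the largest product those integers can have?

18

Let g[k] be the best product for length k (with at least one cut). For each first piece i, the rest contributes max(k−i, g[k−i]).
g[2] = 1*max(1,0) = 1*1 = 1
g[3] = max(1*2, 2*1) = 2
g[4] = max(1*3, 2*2, 3*1) = 4
g[5] = max(1*4, 2*3, 3*2, 4*1) = 6
g[6] = max(1*6, 2*4, 3*3, 4*2, 5*1) = 9
g[7] = max(1*9, 2*6, 3*4, 4*3, 5*2, 6*1) = 12
g[8] = max(1*12, 2*9, 3*6, …, 6*2, 7*1) = 18
One optimal split: 3 + 3 + 2; product 3*3*2 = 18.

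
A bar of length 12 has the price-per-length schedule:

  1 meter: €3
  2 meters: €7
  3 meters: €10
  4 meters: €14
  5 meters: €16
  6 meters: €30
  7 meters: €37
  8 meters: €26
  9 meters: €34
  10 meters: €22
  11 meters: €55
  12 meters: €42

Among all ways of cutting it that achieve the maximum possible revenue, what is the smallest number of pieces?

2

Let r[k] be the best obtainable value from length k. For each k, try every first piece i and keep the best of price[i] + r[k−i].
r[1] = 3
r[2] = max(3+3, 7+0) = 7
r[3] = max(3+7, 7+3, 10+0) = 10
r[4] = max(3+10, 7+7, 10+3, 14+0) = 14
r[5] = max(3+14, 7+10, 10+7, 14+3, 16+0) = 17
r[6] = max(3+17, 7+14, 10+10, 14+7, 16+3, 30+0) = 30
r[7] = max(3+30, 7+17, 10+14, …, 30+3, 37+0) = 37
r[8] = max(3+37, 7+30, 10+17, …, 37+3, 26+0) = 40
r[9] = max(3+40, 7+37, 10+30, …, 26+3, 34+0) = 44
r[10] = max(3+44, 7+40, 10+37, …, 34+3, 22+0) = 47
r[11] = max(3+47, 7+44, 10+40, …, 22+3, 55+0) = 55
r[12] = max(3+55, 7+47, 10+44, …, 55+3, 42+0) = 60
Maximum revenue is €60.
Now minimize piece count subject to staying optimal: for each k, pieces[k] = 1 + min over i with p[i]+r[k−i]=r[k] of pieces[k−i].
pieces[9] = 2
pieces[10] = 2
pieces[11] = 1
pieces[12] = 2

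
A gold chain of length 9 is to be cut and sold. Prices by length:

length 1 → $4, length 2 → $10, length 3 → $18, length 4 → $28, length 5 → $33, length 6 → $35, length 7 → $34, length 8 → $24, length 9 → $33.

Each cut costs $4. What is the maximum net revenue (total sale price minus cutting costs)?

57

Consider every possible first cut. net[k] is the best of p[i]+net[k−i] over all sellable i≤k, charging 4 whenever i<k.
net[1] = 4
net[2] = 10
net[3] = 18
net[4] = 28
net[5] = 33
net[6] = 35
net[7] = 42  (first piece 3, then net[4]=28)
net[8] = 52  (first piece 4, then net[4]=28)
net[9] = 57  (first piece 4, then net[5]=33)
One optimal plan: pieces 5 + 4 (1 cut) → $61 − $4 = $57.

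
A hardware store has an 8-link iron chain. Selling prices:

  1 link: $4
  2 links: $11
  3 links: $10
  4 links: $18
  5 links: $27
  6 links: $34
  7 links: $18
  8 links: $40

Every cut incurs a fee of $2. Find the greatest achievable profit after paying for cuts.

Consider every possible first cut. r[k] is the best of p[i]+r[k−i] over all sellable i≤k, charging 2 whenever i<k.
r[1] = 4
r[2] = max(4+4-2, 11+0) = 11
r[3] = max(4+11-2, 11+4-2, 10+0) = 13
r[4] = max(4+13-2, 11+11-2, 10+4-2, 18+0) = 20
r[5] = max(4+20-2, 11+13-2, 10+11-2, 18+4-2, 27+0) = 27
r[6] = max(4+27-2, 11+20-2, 10+13-2, 18+11-2, 27+4-2, 34+0) = 34
r[7] = max(4+34-2, 11+27-2, 10+20-2, …, 34+4-2, 18+0) = 36
r[8] = max(4+36-2, 11+34-2, 10+27-2, …, 18+4-2, 40+0) = 43
One optimal plan: pieces 6 + 2 (1 cut) → $45 − $2 = $43.

43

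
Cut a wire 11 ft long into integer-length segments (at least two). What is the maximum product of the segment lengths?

Let prod[k] be the best product for length k (with at least one cut). For each first piece i, the rest contributes max(k−i, prod[k−i]).
Small cases: prod[2]=1, prod[3]=2, prod[4]=4.
prod[5] = max(1*4, 2*3, 3*2, 4*1) = 6
prod[6] = max(1*6, 2*4, 3*3, 4*2, 5*1) = 9
prod[7] = max(1*9, 2*6, 3*4, 4*3, 5*2, 6*1) = 12
prod[8] = max(1*12, 2*9, 3*6, …, 6*2, 7*1) = 18
prod[9] = max(1*18, 2*12, 3*9, …, 7*2, 8*1) = 27
prod[10] = max(1*27, 2*18, 3*12, …, 8*2, 9*1) = 36
prod[11] = max(1*36, 2*27, 3*18, …, 9*2, 10*1) = 54
One optimal split: 3 + 3 + 3 + 2; product 3*3*3*2 = 54.

54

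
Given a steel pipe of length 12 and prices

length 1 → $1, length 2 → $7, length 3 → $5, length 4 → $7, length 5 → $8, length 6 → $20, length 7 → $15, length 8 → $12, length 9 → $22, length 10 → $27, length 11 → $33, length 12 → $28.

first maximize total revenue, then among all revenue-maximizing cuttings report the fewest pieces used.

Let r[k] be the best obtainable value from length k. For each k, try every first piece i and keep the best of price[i] + r[k−i].
r[1] = 1
r[2] = max(1+1, 7+0) = 7
r[3] = max(1+7, 7+1, 5+0) = 8
r[4] = max(1+8, 7+7, 5+1, 7+0) = 14
r[5] = max(1+14, 7+8, 5+7, 7+1, 8+0) = 15
r[6] = max(1+15, 7+14, 5+8, 7+7, 8+1, 20+0) = 21
r[7] = max(1+21, 7+15, 5+14, …, 20+1, 15+0) = 22
r[8] = max(1+22, 7+21, 5+15, …, 15+1, 12+0) = 28
r[9] = max(1+28, 7+22, 5+21, …, 12+1, 22+0) = 29
r[10] = max(1+29, 7+28, 5+22, …, 22+1, 27+0) = 35
r[11] = max(1+35, 7+29, 5+28, …, 27+1, 33+0) = 36
r[12] = max(1+36, 7+35, 5+29, …, 33+1, 28+0) = 42
Maximum revenue is $42.
Now minimize piece count subject to staying optimal: for each k, pieces[k] = 1 + min over i with p[i]+r[k−i]=r[k] of pieces[k−i].
pieces[9] = 5
pieces[10] = 5
pieces[11] = 6
pieces[12] = 6

6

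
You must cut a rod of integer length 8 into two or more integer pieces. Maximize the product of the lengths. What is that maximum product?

Fill m[k] for k=2..8: at each k try every first piece i and multiply by the better of (k−i) uncut or m[k−i].
m[2] = 1×max(1,0) = 1×1 = 1
m[3] = 1×max(2,1) = 1×2 = 2
m[4] = 2×max(2,1) = 2×2 = 4
m[5] = 2×max(3,2) = 2×3 = 6
m[6] = 3×max(3,2) = 3×3 = 9
m[7] = 2×max(5,6) = 2×6 = 12
m[8] = 2×max(6,9) = 2×9 = 18
One optimal split: 3 + 3 + 2; product 3×3×2 = 18.

18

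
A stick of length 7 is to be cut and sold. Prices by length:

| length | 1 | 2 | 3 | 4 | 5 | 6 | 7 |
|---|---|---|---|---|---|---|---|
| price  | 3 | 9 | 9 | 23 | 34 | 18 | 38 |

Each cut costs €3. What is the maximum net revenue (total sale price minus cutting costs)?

40

Consider every possible first cut. v[k] is the best of p[i]+v[k−i] over all sellable i≤k, charging 3 whenever i<k.
v[1] = 3
v[2] = max(3+3-3, 9+0) = 9
v[3] = max(3+9-3, 9+3-3, 9+0) = 9
v[4] = max(3+9-3, 9+9-3, 9+3-3, 23+0) = 23
v[5] = max(3+23-3, 9+9-3, 9+9-3, 23+3-3, 34+0) = 34
v[6] = max(3+34-3, 9+23-3, 9+9-3, 23+9-3, 34+3-3, 18+0) = 34
v[7] = max(3+34-3, 9+34-3, 9+23-3, …, 18+3-3, 38+0) = 40
One optimal plan: pieces 5 + 2 (1 cut) → €43 − €3 = €40.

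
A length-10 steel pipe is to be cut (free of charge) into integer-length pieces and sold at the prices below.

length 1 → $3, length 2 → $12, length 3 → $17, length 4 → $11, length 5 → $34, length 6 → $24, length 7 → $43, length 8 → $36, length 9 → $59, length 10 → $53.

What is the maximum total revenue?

Let best[k] be the best obtainable value from length k. For each k, try every first piece i and keep the best of price[i] + best[k−i].
best[1] = 3
best[2] = 12
best[3] = 17
best[4] = 24  (first piece 2, then best[2]=12)
best[5] = 34
best[6] = 37  (first piece 1, then best[5]=34)
best[7] = 46  (first piece 2, then best[5]=34)
best[8] = 51  (first piece 3, then best[5]=34)
best[9] = 59
best[10] = 68  (first piece 5, then best[5]=34)
One optimal cutting: 5 + 5 → $34 + $34 = $68.

68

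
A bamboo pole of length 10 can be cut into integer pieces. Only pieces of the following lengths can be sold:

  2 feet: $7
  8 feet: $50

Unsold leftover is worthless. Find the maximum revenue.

Consider every possible first cut. r[k] is the best of p[i]+r[k−i] over all sellable i≤k.
r[1] = 0
r[2] = 7
r[3] = 7
r[4] = 14  (first piece 2, then r[2]=7)
r[5] = 14
r[6] = 21  (first piece 2, then r[4]=14)
r[7] = 21
r[8] = max(7+21, 50+0) = 50
r[9] = max(7+21, 50+0) = 50
r[10] = max(7+50, 50+7) = 57
One optimal cutting: 8 + 2 → $57.

57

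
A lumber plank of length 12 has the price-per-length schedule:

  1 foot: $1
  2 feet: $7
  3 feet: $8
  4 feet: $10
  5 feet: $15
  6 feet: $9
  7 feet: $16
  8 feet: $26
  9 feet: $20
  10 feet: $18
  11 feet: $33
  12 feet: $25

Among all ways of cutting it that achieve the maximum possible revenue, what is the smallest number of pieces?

Consider every possible first cut. r[k] is the best of p[i]+r[k−i] over all sellable i≤k.
r[1] = 1
r[2] = 7
r[3] = 8  (first piece 1, then r[2]=7)
r[4] = 14  (first piece 2, then r[2]=7)
r[5] = 15  (first piece 1, then r[4]=14)
r[6] = 21  (first piece 2, then r[4]=14)
r[7] = 22  (first piece 1, then r[6]=21)
r[8] = 28  (first piece 2, then r[6]=21)
r[9] = 29  (first piece 1, then r[8]=28)
r[10] = 35  (first piece 2, then r[8]=28)
r[11] = 36  (first piece 1, then r[10]=35)
r[12] = 42  (first piece 2, then r[10]=35)
Maximum revenue is $42.
Now minimize piece count subject to staying optimal: for each k, pieces[k] = 1 + min over i with p[i]+r[k−i]=r[k] of pieces[k−i].
pieces[9] = 3
pieces[10] = 5
pieces[11] = 4
pieces[12] = 6

6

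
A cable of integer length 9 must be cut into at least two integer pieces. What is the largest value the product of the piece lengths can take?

27

Let P[k] be the best product for length k (with at least one cut). For each first piece i, the rest contributes max(k−i, P[k−i]).
Small cases: P[2]=1, P[3]=2, P[4]=4.
P[5] = max(1·4, 2·3, 3·2, 4·1) = 6
P[6] = max(1·6, 2·4, 3·3, 4·2, 5·1) = 9
P[7] = max(1·9, 2·6, 3·4, 4·3, 5·2, 6·1) = 12
P[8] = max(1·12, 2·9, 3·6, …, 6·2, 7·1) = 18
P[9] = max(1·18, 2·12, 3·9, …, 7·2, 8·1) = 27
One optimal split: 3 + 3 + 3; product 3·3·3 = 27.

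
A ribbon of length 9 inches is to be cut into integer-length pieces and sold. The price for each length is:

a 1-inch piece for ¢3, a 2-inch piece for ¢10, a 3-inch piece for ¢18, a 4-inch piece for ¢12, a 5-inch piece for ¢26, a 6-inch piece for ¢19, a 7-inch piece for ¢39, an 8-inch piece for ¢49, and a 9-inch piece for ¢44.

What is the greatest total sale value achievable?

Consider every possible first cut. best[k] is the best of p[i]+best[k−i] over all sellable i≤k.
best[1] = 3
best[2] = max(3+3, 10+0) = 10
best[3] = max(3+10, 10+3, 18+0) = 18
best[4] = max(3+18, 10+10, 18+3, 12+0) = 21
best[5] = max(3+21, 10+18, 18+10, 12+3, 26+0) = 28
best[6] = max(3+28, 10+21, 18+18, 12+10, 26+3, 19+0) = 36
best[7] = max(3+36, 10+28, 18+21, …, 19+3, 39+0) = 39
best[8] = max(3+39, 10+36, 18+28, …, 39+3, 49+0) = 49
best[9] = max(3+49, 10+39, 18+36, …, 49+3, 44+0) = 54
One optimal cutting: 3 + 3 + 3 → ¢18 + ¢18 + ¢18 = ¢54.

54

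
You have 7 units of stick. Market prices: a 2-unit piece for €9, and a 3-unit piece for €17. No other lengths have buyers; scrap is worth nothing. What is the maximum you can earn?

Let best[k] be the best obtainable value from length k. For each k, try every first piece i and keep the best of price[i] + best[k−i].
best[1] = 0
best[2] = 9
best[3] = max(9+0, 17+0) = 17
best[4] = max(9+9, 17+0) = 18
best[5] = max(9+17, 17+9) = 26
best[6] = max(9+18, 17+17) = 34
best[7] = max(9+26, 17+18) = 35
One optimal cutting: 3 + 2 + 2 → €35.

35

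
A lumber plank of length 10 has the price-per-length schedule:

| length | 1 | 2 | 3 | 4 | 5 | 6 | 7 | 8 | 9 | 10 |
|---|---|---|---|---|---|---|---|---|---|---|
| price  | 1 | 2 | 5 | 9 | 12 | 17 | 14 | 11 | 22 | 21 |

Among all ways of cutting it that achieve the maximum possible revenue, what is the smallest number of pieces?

Consider every possible first cut. r[k] is the best of p[i]+r[k−i] over all sellable i≤k.
r[1] = 1
r[2] = max(1+1, 2+0) = 2
r[3] = max(1+2, 2+1, 5+0) = 5
r[4] = max(1+5, 2+2, 5+1, 9+0) = 9
r[5] = max(1+9, 2+5, 5+2, 9+1, 12+0) = 12
r[6] = max(1+12, 2+9, 5+5, 9+2, 12+1, 17+0) = 17
r[7] = max(1+17, 2+12, 5+9, …, 17+1, 14+0) = 18
r[8] = max(1+18, 2+17, 5+12, …, 14+1, 11+0) = 19
r[9] = max(1+19, 2+18, 5+17, …, 11+1, 22+0) = 22
r[10] = max(1+22, 2+19, 5+18, …, 22+1, 21+0) = 26
Maximum revenue is $26.
Now minimize piece count subject to staying optimal: for each k, pieces[k] = 1 + min over i with p[i]+r[k−i]=r[k] of pieces[k−i].
pieces[7] = 2
pieces[8] = 2
pieces[9] = 1
pieces[10] = 2

2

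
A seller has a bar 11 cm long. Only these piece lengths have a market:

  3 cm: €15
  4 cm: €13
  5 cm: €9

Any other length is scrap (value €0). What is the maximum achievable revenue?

45

Consider every possible first cut. f[k] is the best of p[i]+f[k−i] over all sellable i≤k.
f[1] = 0
f[2] = 0
f[3] = 15
f[4] = 15
f[5] = 15
f[6] = 30  (first piece 3, then f[3]=15)
f[7] = 30
f[8] = 30
f[9] = 45  (first piece 3, then f[6]=30)
f[10] = 45
f[11] = 45
One optimal cutting: pieces 3 + 3 + 3 with 2 cm of scrap → €45.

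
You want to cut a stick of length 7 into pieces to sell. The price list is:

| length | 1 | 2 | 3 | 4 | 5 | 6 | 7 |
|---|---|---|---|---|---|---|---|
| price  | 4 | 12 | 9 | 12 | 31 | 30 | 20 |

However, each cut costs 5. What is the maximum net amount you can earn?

38

Consider every possible first cut. v[k] is the best of p[i]+v[k−i] over all sellable i≤k, charging 5 whenever i<k.
v[1] = 4
v[2] = max(4+4-5, 12+0) = 12
v[3] = max(4+12-5, 12+4-5, 9+0) = 11
v[4] = max(4+11-5, 12+12-5, 9+4-5, 12+0) = 19
v[5] = max(4+19-5, 12+11-5, 9+12-5, 12+4-5, 31+0) = 31
v[6] = max(4+31-5, 12+19-5, 9+11-5, 12+12-5, 31+4-5, 30+0) = 30
v[7] = max(4+30-5, 12+31-5, 9+19-5, …, 30+4-5, 20+0) = 38
One optimal plan: pieces 5 + 2 (1 cut) → 43 − 5 = 38.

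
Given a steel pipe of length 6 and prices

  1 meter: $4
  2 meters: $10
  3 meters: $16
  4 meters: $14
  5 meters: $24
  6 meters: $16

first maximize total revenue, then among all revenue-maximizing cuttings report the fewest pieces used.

2

Consider every possible first cut. r[k] is the best of p[i]+r[k−i] over all sellable i≤k.
r[1] = 4
r[2] = 10
r[3] = 16
r[4] = 20  (first piece 1, then r[3]=16)
r[5] = 26  (first piece 2, then r[3]=16)
r[6] = 32  (first piece 3, then r[3]=16)
Maximum revenue is $32.
Now minimize piece count subject to staying optimal: for each k, pieces[k] = 1 + min over i with p[i]+r[k−i]=r[k] of pieces[k−i].
pieces[3] = 1
pieces[4] = 2
pieces[5] = 2
pieces[6] = 2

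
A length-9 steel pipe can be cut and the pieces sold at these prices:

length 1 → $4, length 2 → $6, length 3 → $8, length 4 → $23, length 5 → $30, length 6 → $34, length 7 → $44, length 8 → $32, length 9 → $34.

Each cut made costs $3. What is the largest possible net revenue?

50

Build v[k] bottom-up: v[k] = max over allowed piece i of (p[i] + v[k−i]) − 3 per cut.
v[1] = 4
v[2] = 6
v[3] = 8
v[4] = 23
v[5] = 30
v[6] = 34
v[7] = 44
v[8] = 45  (first piece 1, then v[7]=44)
v[9] = 50  (first piece 4, then v[5]=30)
One optimal plan: pieces 5 + 4 (1 cut) → $53 − $3 = $50.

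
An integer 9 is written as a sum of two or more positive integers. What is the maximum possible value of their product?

Fill f[k] for k=2..9: at each k try every first piece i and multiply by the better of (k−i) uncut or f[k−i].
f[2] = 1·max(1,0) = 1·1 = 1
f[3] = max(1·2, 2·1) = 2
f[4] = max(1·3, 2·2, 3·1) = 4
f[5] = max(1·4, 2·3, 3·2, 4·1) = 6
f[6] = max(1·6, 2·4, 3·3, 4·2, 5·1) = 9
f[7] = max(1·9, 2·6, 3·4, 4·3, 5·2, 6·1) = 12
f[8] = max(1·12, 2·9, 3·6, …, 6·2, 7·1) = 18
f[9] = max(1·18, 2·12, 3·9, …, 7·2, 8·1) = 27
One optimal split: 3 + 3 + 3; product 3·3·3 = 27.

27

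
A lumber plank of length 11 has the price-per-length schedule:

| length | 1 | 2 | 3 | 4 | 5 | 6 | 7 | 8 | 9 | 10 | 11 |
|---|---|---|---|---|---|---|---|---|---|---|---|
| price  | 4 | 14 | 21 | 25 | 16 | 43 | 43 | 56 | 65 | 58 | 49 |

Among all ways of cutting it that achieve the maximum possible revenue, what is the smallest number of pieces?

Let r[k] be the best obtainable value from length k. For each k, try every first piece i and keep the best of price[i] + r[k−i].
r[1] = 4
r[2] = 14
r[3] = 21
r[4] = 28  (first piece 2, then r[2]=14)
r[5] = 35  (first piece 2, then r[3]=21)
r[6] = 43
r[7] = 49  (first piece 2, then r[5]=35)
r[8] = 57  (first piece 2, then r[6]=43)
r[9] = 65
r[10] = 71  (first piece 2, then r[8]=57)
r[11] = 79  (first piece 2, then r[9]=65)
Maximum revenue is $79.
Now minimize piece count subject to staying optimal: for each k, pieces[k] = 1 + min over i with p[i]+r[k−i]=r[k] of pieces[k−i].
pieces[8] = 2
pieces[9] = 1
pieces[10] = 3
pieces[11] = 2

2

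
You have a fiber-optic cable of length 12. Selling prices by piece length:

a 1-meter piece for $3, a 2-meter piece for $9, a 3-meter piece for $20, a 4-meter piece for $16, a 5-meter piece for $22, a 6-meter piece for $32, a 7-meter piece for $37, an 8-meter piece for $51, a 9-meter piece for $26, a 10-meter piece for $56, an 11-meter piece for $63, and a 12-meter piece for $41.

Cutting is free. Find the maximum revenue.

80

Consider every possible first cut. best[k] is the best of p[i]+best[k−i] over all sellable i≤k.
best[1] = 3
best[2] = 9
best[3] = 20
best[4] = 23  (first piece 1, then best[3]=20)
best[5] = 29  (first piece 2, then best[3]=20)
best[6] = 40  (first piece 3, then best[3]=20)
best[7] = 43  (first piece 1, then best[6]=40)
best[8] = 51
best[9] = 60  (first piece 3, then best[6]=40)
best[10] = 63  (first piece 1, then best[9]=60)
best[11] = 71  (first piece 3, then best[8]=51)
best[12] = 80  (first piece 3, then best[9]=60)
One optimal cutting: 3 + 3 + 3 + 3 → $20 + $20 + $20 + $20 = $80.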